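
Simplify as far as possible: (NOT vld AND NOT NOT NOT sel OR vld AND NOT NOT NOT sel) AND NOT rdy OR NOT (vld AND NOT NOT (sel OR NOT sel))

(NOT vld AND NOT NOT NOT sel OR vld AND NOT NOT NOT sel) AND NOT rdy OR NOT (vld AND NOT NOT (sel OR NOT sel))
= NOT NOT NOT sel AND NOT rdy OR NOT (vld AND NOT NOT (sel OR NOT sel))   [distribution]
= NOT sel AND NOT rdy OR NOT (vld AND NOT NOT (sel OR NOT sel))   [double negation]
= NOT sel AND NOT rdy OR NOT (vld AND (sel OR NOT sel))   [double negation]
= NOT sel AND NOT rdy OR NOT vld   [complement / identity]

NOT sel AND NOT rdy OR NOT vld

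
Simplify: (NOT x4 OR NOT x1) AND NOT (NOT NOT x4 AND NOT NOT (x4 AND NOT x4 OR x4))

(NOT x4 OR NOT x1) AND NOT (NOT NOT x4 AND NOT NOT (x4 AND NOT x4 OR x4))
= (NOT x4 OR NOT x1) AND NOT (NOT NOT x4 AND NOT NOT x4)   [complement / identity]
= (NOT x4 OR NOT x1) AND NOT NOT NOT x4   [idempotence]
= (NOT x4 OR NOT x1) AND NOT x4   [double negation]
= NOT x4   [absorption]

NOT x4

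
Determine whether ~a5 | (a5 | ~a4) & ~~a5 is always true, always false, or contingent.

~a5 | (a5 | ~a4) & ~~a5
= ~a5 | (a5 | ~a4) & a5   — double negation
= ~a5 | a5   — absorption
= 1   — complement

always true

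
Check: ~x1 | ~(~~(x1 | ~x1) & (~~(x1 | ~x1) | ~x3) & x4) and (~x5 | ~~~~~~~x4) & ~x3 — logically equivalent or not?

No

E1: ~x1 | ~(~~(x1 | ~x1) & (~~(x1 | ~x1) | ~x3) & x4)
    = ~x1 | ~(~~(x1 | ~x1) & x4)   [absorption]
    = ~x1 | ~((x1 | ~x1) & x4)   [double negation]
    = ~x1 | ~x4   [complement / identity]
E2: (~x5 | ~~~~~~~x4) & ~x3
    = (~x5 | ~~~~~x4) & ~x3   [double negation]
    = (~x5 | ~~~x4) & ~x3   [double negation]
    = (~x5 | ~x4) & ~x3   [double negation]
These differ: at x1=0, x3=1, x4=0, x5=0, E1 = 1 but E2 = 0.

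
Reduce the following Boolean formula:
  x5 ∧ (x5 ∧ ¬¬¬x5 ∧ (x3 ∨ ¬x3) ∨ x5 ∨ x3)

x5 ∧ (x5 ∧ ¬¬¬x5 ∧ (x3 ∨ ¬x3) ∨ x5 ∨ x3)
= x5 ∧ (x5 ∧ ¬x5 ∧ (x3 ∨ ¬x3) ∨ x5 ∨ x3)
= x5 ∧ (x5 ∧ ¬x5 ∨ x5 ∨ x3)
= x5 ∧ (x5 ∨ x3)
= x5

x5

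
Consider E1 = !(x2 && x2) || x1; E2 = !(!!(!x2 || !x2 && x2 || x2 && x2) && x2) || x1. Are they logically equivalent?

E1: !(x2 && x2) || x1
    = !x2 || x1   [idempotence]
E2: !(!!(!x2 || !x2 && x2 || x2 && x2) && x2) || x1
    = !(!!(!x2 || x2) && x2) || x1   [distribution]
    = !((!x2 || x2) && x2) || x1   [double negation]
    = !x2 || x1   [complement / identity]
Both reduce to !x2 || x1, so they are equivalent.

Yes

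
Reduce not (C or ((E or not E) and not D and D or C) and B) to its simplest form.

not C

not (C or ((E or not E) and not D and D or C) and B)
= not (C or (not D and D or C) and B)   — complement / identity
= not (C or C and B)   — complement / identity
= not C   — absorption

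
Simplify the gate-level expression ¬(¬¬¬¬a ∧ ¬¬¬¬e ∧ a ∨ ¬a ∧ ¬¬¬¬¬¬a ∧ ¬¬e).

¬(¬¬¬¬a ∧ ¬¬¬¬e ∧ a ∨ ¬a ∧ ¬¬¬¬¬¬a ∧ ¬¬e)
= ¬(¬¬¬¬a ∧ ¬¬¬¬e ∧ a ∨ ¬a ∧ ¬¬¬¬a ∧ ¬¬e)   — double negation
= ¬(¬¬¬¬a ∧ ¬¬e ∧ a ∨ ¬a ∧ ¬¬¬¬a ∧ ¬¬e)   — double negation
= ¬(¬¬¬¬a ∧ ¬¬e)   — distribution
= ¬¬¬a ∨ ¬e   — De Morgan
= ¬a ∨ ¬e   — double negation

¬a ∨ ¬e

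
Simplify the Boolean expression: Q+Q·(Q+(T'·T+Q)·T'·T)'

Q+Q·(Q+(T'·T+Q)·T'·T)'
= Q+Q·(Q+T'·T)'   — absorption
= Q+Q·Q'   — complement / identity
= Q   — complement / identity

Q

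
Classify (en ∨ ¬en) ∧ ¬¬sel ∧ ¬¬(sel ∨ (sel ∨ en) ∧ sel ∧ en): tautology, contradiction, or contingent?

(en ∨ ¬en) ∧ ¬¬sel ∧ ¬¬(sel ∨ (sel ∨ en) ∧ sel ∧ en)
= (en ∨ ¬en) ∧ ¬¬sel ∧ ¬¬(sel ∨ sel ∧ en)   — absorption
= (en ∨ ¬en) ∧ ¬¬sel ∧ ¬¬sel   — absorption
= ¬¬sel ∧ ¬¬sel   — complement / identity
= ¬¬sel   — idempotence
= sel   — double negation
This depends on sel, so it is not a constant.

contingent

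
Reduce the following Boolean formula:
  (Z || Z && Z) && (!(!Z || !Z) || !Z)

Z

(Z || Z && Z) && (!(!Z || !Z) || !Z)
= (Z || Z && Z) && (Z && Z || !Z)   (De Morgan)
= Z && Z || Z && !Z   (distribution)
= Z   (distribution)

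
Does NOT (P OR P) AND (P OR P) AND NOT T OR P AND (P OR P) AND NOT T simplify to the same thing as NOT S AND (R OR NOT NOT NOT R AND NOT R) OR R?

E1: NOT (P OR P) AND (P OR P) AND NOT T OR P AND (P OR P) AND NOT T
    = NOT P AND (P OR P) AND NOT T OR P AND (P OR P) AND NOT T   (idempotence)
    = (P OR P) AND NOT T   (distribution)
    = P AND NOT T   (idempotence)
E2: NOT S AND (R OR NOT NOT NOT R AND NOT R) OR R
    = NOT S AND (R OR NOT R AND NOT R) OR R   (double negation)
    = NOT S AND (R OR NOT R) OR R   (idempotence)
    = NOT S OR R   (complement / identity)
These differ: at P=0, R=1, S=0, T=0, E1 = 0 but E2 = 1.

No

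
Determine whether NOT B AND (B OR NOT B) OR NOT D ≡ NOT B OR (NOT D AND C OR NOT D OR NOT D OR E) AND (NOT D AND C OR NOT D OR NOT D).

E1: NOT B AND (B OR NOT B) OR NOT D
    = NOT B OR NOT D
E2: NOT B OR (NOT D AND C OR NOT D OR NOT D OR E) AND (NOT D AND C OR NOT D OR NOT D)
    = NOT B OR NOT D AND C OR NOT D OR NOT D
    = NOT B OR NOT D OR NOT D
    = NOT B OR NOT D
Both reduce to NOT B OR NOT D, so they are equivalent.

Yes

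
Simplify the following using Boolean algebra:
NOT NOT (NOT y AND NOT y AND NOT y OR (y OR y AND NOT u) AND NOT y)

NOT NOT (NOT y AND NOT y AND NOT y OR (y OR y AND NOT u) AND NOT y)
= NOT NOT (NOT y AND NOT y AND NOT y OR y AND NOT y)   (absorption)
= NOT y AND NOT y AND NOT y OR y AND NOT y   (double negation)
= NOT y AND NOT y OR y AND NOT y   (idempotence)
= NOT y   (distribution)

NOT y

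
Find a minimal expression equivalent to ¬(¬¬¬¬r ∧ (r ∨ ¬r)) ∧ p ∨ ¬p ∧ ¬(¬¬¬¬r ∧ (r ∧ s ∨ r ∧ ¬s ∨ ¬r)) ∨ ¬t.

¬(¬¬¬¬r ∧ (r ∨ ¬r)) ∧ p ∨ ¬p ∧ ¬(¬¬¬¬r ∧ (r ∧ s ∨ r ∧ ¬s ∨ ¬r)) ∨ ¬t
= ¬(¬¬¬¬r ∧ (r ∨ ¬r)) ∧ p ∨ ¬p ∧ ¬(¬¬¬¬r ∧ (r ∨ ¬r)) ∨ ¬t   (distribution)
= ¬(¬¬¬¬r ∧ (r ∨ ¬r)) ∨ ¬t   (distribution)
= ¬¬¬¬¬r ∨ ¬t   (complement / identity)
= ¬¬¬r ∨ ¬t   (double negation)
= ¬r ∨ ¬t   (double negation)

¬r ∨ ¬t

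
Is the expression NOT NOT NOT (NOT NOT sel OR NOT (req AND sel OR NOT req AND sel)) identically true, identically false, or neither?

NOT NOT NOT (NOT NOT sel OR NOT (req AND sel OR NOT req AND sel))
= NOT NOT NOT (NOT NOT sel OR NOT sel)
= NOT NOT (NOT sel AND sel)
= NOT sel AND sel
= FALSE

identically false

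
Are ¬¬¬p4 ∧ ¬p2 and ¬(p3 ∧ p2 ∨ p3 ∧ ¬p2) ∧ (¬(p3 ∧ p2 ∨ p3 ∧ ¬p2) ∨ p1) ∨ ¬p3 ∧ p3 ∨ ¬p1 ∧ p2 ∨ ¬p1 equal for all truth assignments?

E1: ¬¬¬p4 ∧ ¬p2
    = ¬p4 ∧ ¬p2   [double negation]
E2: ¬(p3 ∧ p2 ∨ p3 ∧ ¬p2) ∧ (¬(p3 ∧ p2 ∨ p3 ∧ ¬p2) ∨ p1) ∨ ¬p3 ∧ p3 ∨ ¬p1 ∧ p2 ∨ ¬p1
    = ¬(p3 ∧ p2 ∨ p3 ∧ ¬p2) ∧ (¬(p3 ∧ p2 ∨ p3 ∧ ¬p2) ∨ p1) ∨ ¬p1 ∧ p2 ∨ ¬p1   [complement / identity]
    = ¬(p3 ∧ p2 ∨ p3 ∧ ¬p2) ∧ (¬(p3 ∧ p2 ∨ p3 ∧ ¬p2) ∨ p1) ∨ ¬p1   [absorption]
    = ¬(p3 ∧ p2 ∨ p3 ∧ ¬p2) ∨ ¬p1   [absorption]
    = ¬p3 ∨ ¬p1   [distribution]
These differ: at p1=0, p2=0, p3=0, p4=1, E1 = 0 but E2 = 1.

No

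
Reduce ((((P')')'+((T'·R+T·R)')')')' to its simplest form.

((((P')')'+((T'·R+T·R)')')')'
= ((((P')')'+(R')')')'
= ((((P')')'+R)')'
= ((P'+R)')'
= P'+R

P'+R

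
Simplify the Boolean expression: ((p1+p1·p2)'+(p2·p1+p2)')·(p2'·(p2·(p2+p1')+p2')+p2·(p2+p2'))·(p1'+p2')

((p1+p1·p2)'+(p2·p1+p2)')·(p2'·(p2·(p2+p1')+p2')+p2·(p2+p2'))·(p1'+p2')
= (p1'+(p2·p1+p2)')·(p2'·(p2·(p2+p1')+p2')+p2·(p2+p2'))·(p1'+p2')   (absorption)
= (p1'+(p2·p1+p2)')·(p2'·(p2+p2')+p2·(p2+p2'))·(p1'+p2')   (absorption)
= (p1'+(p2·p1+p2)')·(p2+p2')·(p1'+p2')   (distribution)
= (p1'+(p2·p1+p2)')·(p1'+p2')   (complement / identity)
= (p1'+p2')·(p1'+p2')   (absorption)
= p1'+p2'   (idempotence)

p1'+p2'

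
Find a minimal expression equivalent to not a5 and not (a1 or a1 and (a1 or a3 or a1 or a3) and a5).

not a5 and not a1

not a5 and not (a1 or a1 and (a1 or a3 or a1 or a3) and a5)
= not a5 and not (a1 or a1 and (a1 or a3) and a5)   [idempotence]
= not a5 and not (a1 or a1 and a5)   [absorption]
= not a5 and not a1   [absorption]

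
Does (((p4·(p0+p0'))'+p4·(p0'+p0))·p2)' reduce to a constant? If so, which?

(((p4·(p0+p0'))'+p4·(p0'+p0))·p2)'
= (((p4·(p0+p0'))'+p4)·p2)'   [complement / identity]
= ((p4'+p4)·p2)'   [complement / identity]
= p2'   [complement / identity]
This depends on p2, so it is not a constant.

no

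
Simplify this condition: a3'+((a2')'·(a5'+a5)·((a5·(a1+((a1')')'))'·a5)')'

a3'+((a2')'·(a5'+a5)·((a5·(a1+((a1')')'))'·a5)')'
= a3'+((a2')'·((a5·(a1+((a1')')'))'·a5)')'   — complement / identity
= a3'+((a2')'·((a5·(a1+a1'))'·a5)')'   — double negation
= a3'+a2'+(a5·(a1+a1'))'·a5   — De Morgan
= a3'+a2'+a5'·a5   — complement / identity
= a3'+a2'   — complement / identity

a3'+a2'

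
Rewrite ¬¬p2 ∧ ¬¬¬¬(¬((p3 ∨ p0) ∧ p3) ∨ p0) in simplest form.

p2 ∧ (¬p3 ∨ p0)

¬¬p2 ∧ ¬¬¬¬(¬((p3 ∨ p0) ∧ p3) ∨ p0)
= p2 ∧ ¬¬¬¬(¬((p3 ∨ p0) ∧ p3) ∨ p0)
= p2 ∧ ¬¬(¬((p3 ∨ p0) ∧ p3) ∨ p0)
= p2 ∧ ¬¬(¬p3 ∨ p0)
= p2 ∧ (¬p3 ∨ p0)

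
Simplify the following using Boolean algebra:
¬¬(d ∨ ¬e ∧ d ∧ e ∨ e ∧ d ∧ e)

¬¬(d ∨ ¬e ∧ d ∧ e ∨ e ∧ d ∧ e)
= ¬¬(d ∨ d ∧ e)   [distribution]
= d ∨ d ∧ e   [double negation]
= d   [absorption]

d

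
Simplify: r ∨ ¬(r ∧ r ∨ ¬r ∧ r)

True

r ∨ ¬(r ∧ r ∨ ¬r ∧ r)
= r ∨ ¬r   [distribution]
= True   [complement]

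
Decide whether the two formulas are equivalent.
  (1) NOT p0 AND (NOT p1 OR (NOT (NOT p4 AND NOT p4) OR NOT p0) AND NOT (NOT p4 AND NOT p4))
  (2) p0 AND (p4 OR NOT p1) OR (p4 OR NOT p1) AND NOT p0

No

E1: NOT p0 AND (NOT p1 OR (NOT (NOT p4 AND NOT p4) OR NOT p0) AND NOT (NOT p4 AND NOT p4))
    = NOT p0 AND (NOT p1 OR NOT (NOT p4 AND NOT p4))
    = NOT p0 AND (NOT p1 OR p4 OR p4)
    = NOT p0 AND (NOT p1 OR p4)
E2: p0 AND (p4 OR NOT p1) OR (p4 OR NOT p1) AND NOT p0
    = p4 OR NOT p1
These differ: at p0=1, p1=0, p4=0, E1 = 0 but E2 = 1.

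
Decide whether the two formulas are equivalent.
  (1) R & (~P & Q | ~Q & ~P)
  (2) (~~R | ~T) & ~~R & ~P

E1: R & (~P & Q | ~Q & ~P)
    = R & ~P   (distribution)
E2: (~~R | ~T) & ~~R & ~P
    = ~~R & ~P   (absorption)
    = R & ~P   (double negation)
Both reduce to R & ~P, so they are equivalent.

Yes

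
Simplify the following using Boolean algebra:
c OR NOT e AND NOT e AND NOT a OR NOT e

c OR NOT e AND NOT e AND NOT a OR NOT e
= c OR NOT e AND NOT a OR NOT e   — idempotence
= c OR NOT e   — absorption

c OR NOT e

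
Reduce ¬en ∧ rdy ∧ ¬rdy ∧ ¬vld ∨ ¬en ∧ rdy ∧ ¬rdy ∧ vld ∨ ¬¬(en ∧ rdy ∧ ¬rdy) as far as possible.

¬en ∧ rdy ∧ ¬rdy ∧ ¬vld ∨ ¬en ∧ rdy ∧ ¬rdy ∧ vld ∨ ¬¬(en ∧ rdy ∧ ¬rdy)
= ¬en ∧ rdy ∧ ¬rdy ∨ ¬¬(en ∧ rdy ∧ ¬rdy)   [distribution]
= ¬en ∧ rdy ∧ ¬rdy ∨ en ∧ rdy ∧ ¬rdy   [double negation]
= rdy ∧ ¬rdy   [distribution]
= False   [complement]

False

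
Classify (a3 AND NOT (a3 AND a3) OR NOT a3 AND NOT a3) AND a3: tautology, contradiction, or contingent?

contradiction

(a3 AND NOT (a3 AND a3) OR NOT a3 AND NOT a3) AND a3
= (a3 AND NOT a3 OR NOT a3 AND NOT a3) AND a3   (idempotence)
= NOT a3 AND a3   (distribution)
= FALSE   (complement)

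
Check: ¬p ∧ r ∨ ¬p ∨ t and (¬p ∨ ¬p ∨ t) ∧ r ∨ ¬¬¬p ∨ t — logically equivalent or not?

E1: ¬p ∧ r ∨ ¬p ∨ t
    = ¬p ∨ t   (absorption)
E2: (¬p ∨ ¬p ∨ t) ∧ r ∨ ¬¬¬p ∨ t
    = (¬p ∨ ¬p ∨ t) ∧ r ∨ ¬p ∨ t   (double negation)
    = (¬p ∨ t) ∧ r ∨ ¬p ∨ t   (idempotence)
    = ¬p ∨ t   (absorption)
Both reduce to ¬p ∨ t, so they are equivalent.

Yes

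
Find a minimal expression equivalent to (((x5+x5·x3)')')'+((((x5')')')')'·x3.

x5'

(((x5+x5·x3)')')'+((((x5')')')')'·x3
= (((x5+x5·x3)')')'+((x5')')'·x3   — double negation
= ((x5')')'+((x5')')'·x3   — absorption
= ((x5')')'   — absorption
= x5'   — double negation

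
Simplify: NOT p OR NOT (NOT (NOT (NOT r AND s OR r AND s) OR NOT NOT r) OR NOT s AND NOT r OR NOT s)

NOT p OR r AND s

NOT p OR NOT (NOT (NOT (NOT r AND s OR r AND s) OR NOT NOT r) OR NOT s AND NOT r OR NOT s)
= NOT p OR NOT ((NOT r AND s OR r AND s) AND NOT r OR NOT s AND NOT r OR NOT s)   (De Morgan)
= NOT p OR NOT (s AND NOT r OR NOT s AND NOT r OR NOT s)   (distribution)
= NOT p OR NOT (NOT r OR NOT s)   (distribution)
= NOT p OR r AND s   (De Morgan)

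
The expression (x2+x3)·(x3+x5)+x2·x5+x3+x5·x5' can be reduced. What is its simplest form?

(x2+x3)·(x3+x5)+x2·x5+x3+x5·x5'
= x2·x5+x3+x2·x5+x3+x5·x5'
= x2·x5+x3+x2·x5+x3
= x2·x5+x3

x2·x5+x3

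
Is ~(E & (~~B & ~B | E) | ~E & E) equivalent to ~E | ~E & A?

E1: ~(E & (~~B & ~B | E) | ~E & E)
    = ~(E & (B & ~B | E) | ~E & E)
    = ~(E & E | ~E & E)
    = ~E
E2: ~E | ~E & A
    = ~E
Both reduce to ~E, so they are equivalent.

Yes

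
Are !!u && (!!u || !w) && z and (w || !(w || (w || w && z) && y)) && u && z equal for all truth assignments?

E1: !!u && (!!u || !w) && z
    = !!u && z   — absorption
    = u && z   — double negation
E2: (w || !(w || (w || w && z) && y)) && u && z
    = (w || !(w || w && y)) && u && z   — absorption
    = (w || !w) && u && z   — absorption
    = u && z   — complement / identity
Both reduce to u && z, so they are equivalent.

Yes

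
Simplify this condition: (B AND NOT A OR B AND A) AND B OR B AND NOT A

B

(B AND NOT A OR B AND A) AND B OR B AND NOT A
= B AND B OR B AND NOT A
= (B OR NOT A) AND B
= B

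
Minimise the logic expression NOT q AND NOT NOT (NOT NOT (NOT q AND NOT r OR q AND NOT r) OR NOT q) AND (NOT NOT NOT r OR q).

NOT q AND NOT r

NOT q AND NOT NOT (NOT NOT (NOT q AND NOT r OR q AND NOT r) OR NOT q) AND (NOT NOT NOT r OR q)
= NOT q AND (NOT NOT (NOT q AND NOT r OR q AND NOT r) OR NOT q) AND (NOT NOT NOT r OR q)   [double negation]
= NOT q AND (NOT NOT NOT r OR NOT q) AND (NOT NOT NOT r OR q)   [distribution]
= NOT q AND (NOT NOT NOT r OR NOT q AND q)   [distribution]
= NOT q AND (NOT r OR NOT q AND q)   [double negation]
= NOT q AND NOT r   [complement / identity]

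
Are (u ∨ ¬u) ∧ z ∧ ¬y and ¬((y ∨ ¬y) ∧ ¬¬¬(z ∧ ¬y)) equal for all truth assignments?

Yes

E1: (u ∨ ¬u) ∧ z ∧ ¬y
    = z ∧ ¬y   (complement / identity)
E2: ¬((y ∨ ¬y) ∧ ¬¬¬(z ∧ ¬y))
    = ¬((y ∨ ¬y) ∧ ¬(z ∧ ¬y))   (double negation)
    = ¬¬(z ∧ ¬y)   (complement / identity)
    = z ∧ ¬y   (double negation)
Both reduce to z ∧ ¬y, so they are equivalent.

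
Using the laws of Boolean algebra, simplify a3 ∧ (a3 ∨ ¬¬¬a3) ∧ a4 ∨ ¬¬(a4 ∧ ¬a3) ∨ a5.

a4 ∨ a5

a3 ∧ (a3 ∨ ¬¬¬a3) ∧ a4 ∨ ¬¬(a4 ∧ ¬a3) ∨ a5
= a3 ∧ (a3 ∨ ¬a3) ∧ a4 ∨ ¬¬(a4 ∧ ¬a3) ∨ a5
= a3 ∧ (a3 ∨ ¬a3) ∧ a4 ∨ a4 ∧ ¬a3 ∨ a5
= a3 ∧ a4 ∨ a4 ∧ ¬a3 ∨ a5
= a4 ∨ a5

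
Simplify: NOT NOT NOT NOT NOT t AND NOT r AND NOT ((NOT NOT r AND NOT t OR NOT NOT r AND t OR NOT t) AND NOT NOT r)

NOT NOT NOT NOT NOT t AND NOT r AND NOT ((NOT NOT r AND NOT t OR NOT NOT r AND t OR NOT t) AND NOT NOT r)
= NOT NOT NOT NOT NOT t AND NOT r AND NOT ((NOT NOT r OR NOT t) AND NOT NOT r)   — distribution
= NOT NOT NOT NOT NOT t AND NOT r AND NOT NOT NOT r   — absorption
= NOT NOT NOT t AND NOT r AND NOT NOT NOT r   — double negation
= NOT NOT NOT t AND NOT r AND NOT r   — double negation
= NOT t AND NOT r AND NOT r   — double negation
= NOT t AND NOT r   — idempotence

NOT t AND NOT r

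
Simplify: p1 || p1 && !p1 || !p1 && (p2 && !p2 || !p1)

true

p1 || p1 && !p1 || !p1 && (p2 && !p2 || !p1)
= p1 || p1 && !p1 || !p1 && !p1
= p1 || !p1
= true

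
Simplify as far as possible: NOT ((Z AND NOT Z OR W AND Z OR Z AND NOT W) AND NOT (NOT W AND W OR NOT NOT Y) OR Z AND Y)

NOT ((Z AND NOT Z OR W AND Z OR Z AND NOT W) AND NOT (NOT W AND W OR NOT NOT Y) OR Z AND Y)
= NOT ((Z AND NOT Z OR W AND Z OR Z AND NOT W) AND NOT NOT NOT Y OR Z AND Y)   (complement / identity)
= NOT ((Z AND NOT Z OR Z) AND NOT NOT NOT Y OR Z AND Y)   (distribution)
= NOT ((Z AND NOT Z OR Z) AND NOT Y OR Z AND Y)   (double negation)
= NOT (Z AND NOT Y OR Z AND Y)   (complement / identity)
= NOT Z   (distribution)

NOT Z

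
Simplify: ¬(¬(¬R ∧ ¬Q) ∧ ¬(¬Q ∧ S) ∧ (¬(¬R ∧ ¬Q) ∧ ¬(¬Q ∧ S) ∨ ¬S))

¬Q ∧ (¬R ∨ S)

¬(¬(¬R ∧ ¬Q) ∧ ¬(¬Q ∧ S) ∧ (¬(¬R ∧ ¬Q) ∧ ¬(¬Q ∧ S) ∨ ¬S))
= ¬(¬(¬R ∧ ¬Q) ∧ ¬(¬Q ∧ S))   [absorption]
= ¬R ∧ ¬Q ∨ ¬Q ∧ S   [De Morgan]
= ¬Q ∧ (¬R ∨ S)   [distribution]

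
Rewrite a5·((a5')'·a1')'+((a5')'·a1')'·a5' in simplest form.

a5'+a1

a5·((a5')'·a1')'+((a5')'·a1')'·a5'
= ((a5')'·a1')'   — distribution
= a5'+a1   — De Morgan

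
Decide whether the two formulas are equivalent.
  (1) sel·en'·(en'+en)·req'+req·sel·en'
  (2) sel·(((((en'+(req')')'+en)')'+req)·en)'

Yes

E1: sel·en'·(en'+en)·req'+req·sel·en'
    = sel·en'·req'+req·sel·en'   — complement / identity
    = sel·en'   — distribution
E2: sel·(((((en'+(req')')'+en)')'+req)·en)'
    = sel·(((en'+(req')')'+en+req)·en)'   — double negation
    = sel·((en·req'+en+req)·en)'   — De Morgan
    = sel·((en+req)·en)'   — absorption
    = sel·en'   — absorption
Both reduce to sel·en', so they are equivalent.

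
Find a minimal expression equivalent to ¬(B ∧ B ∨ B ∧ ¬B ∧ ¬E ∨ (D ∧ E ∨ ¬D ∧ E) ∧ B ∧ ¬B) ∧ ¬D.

¬(B ∧ B ∨ B ∧ ¬B ∧ ¬E ∨ (D ∧ E ∨ ¬D ∧ E) ∧ B ∧ ¬B) ∧ ¬D
= ¬(B ∧ B ∨ B ∧ ¬B ∧ ¬E ∨ E ∧ B ∧ ¬B) ∧ ¬D
= ¬(B ∧ B ∨ B ∧ ¬B) ∧ ¬D
= ¬B ∧ ¬D

¬B ∧ ¬D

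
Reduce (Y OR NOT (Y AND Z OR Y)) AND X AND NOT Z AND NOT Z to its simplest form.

X AND NOT Z

(Y OR NOT (Y AND Z OR Y)) AND X AND NOT Z AND NOT Z
= (Y OR NOT Y) AND X AND NOT Z AND NOT Z   (absorption)
= X AND NOT Z AND NOT Z   (complement / identity)
= X AND NOT Z   (idempotence)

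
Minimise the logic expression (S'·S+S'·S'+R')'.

S·R

(S'·S+S'·S'+R')'
= (S'+R')'   — distribution
= S·R   — De Morgan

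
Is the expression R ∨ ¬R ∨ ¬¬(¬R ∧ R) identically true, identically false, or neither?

R ∨ ¬R ∨ ¬¬(¬R ∧ R)
= R ∨ ¬R ∨ ¬R ∧ R   — double negation
= R ∨ ¬R   — complement / identity
= True   — complement

identically true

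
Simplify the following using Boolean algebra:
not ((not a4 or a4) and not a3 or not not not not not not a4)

not ((not a4 or a4) and not a3 or not not not not not not a4)
= not (not a3 or not not not not not not a4)   — complement / identity
= not (not a3 or not not not not a4)   — double negation
= a3 and not not not a4   — De Morgan
= a3 and not a4   — double negation

a3 and not a4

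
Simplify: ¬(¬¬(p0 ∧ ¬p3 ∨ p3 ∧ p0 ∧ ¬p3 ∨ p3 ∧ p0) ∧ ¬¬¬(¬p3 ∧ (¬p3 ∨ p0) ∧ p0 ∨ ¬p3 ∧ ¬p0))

¬p0 ∨ ¬p3

¬(¬¬(p0 ∧ ¬p3 ∨ p3 ∧ p0 ∧ ¬p3 ∨ p3 ∧ p0) ∧ ¬¬¬(¬p3 ∧ (¬p3 ∨ p0) ∧ p0 ∨ ¬p3 ∧ ¬p0))
= ¬(¬¬(p0 ∧ ¬p3 ∨ p3 ∧ p0 ∧ ¬p3 ∨ p3 ∧ p0) ∧ ¬¬¬(¬p3 ∧ p0 ∨ ¬p3 ∧ ¬p0))   (absorption)
= ¬(¬¬(p0 ∧ ¬p3 ∨ p3 ∧ p0) ∧ ¬¬¬(¬p3 ∧ p0 ∨ ¬p3 ∧ ¬p0))   (absorption)
= ¬(p0 ∧ ¬p3 ∨ p3 ∧ p0) ∨ ¬¬(¬p3 ∧ p0 ∨ ¬p3 ∧ ¬p0)   (De Morgan)
= ¬(p0 ∧ ¬p3 ∨ p3 ∧ p0) ∨ ¬p3 ∧ p0 ∨ ¬p3 ∧ ¬p0   (double negation)
= ¬p0 ∨ ¬p3 ∧ p0 ∨ ¬p3 ∧ ¬p0   (distribution)
= ¬p0 ∨ ¬p3   (distribution)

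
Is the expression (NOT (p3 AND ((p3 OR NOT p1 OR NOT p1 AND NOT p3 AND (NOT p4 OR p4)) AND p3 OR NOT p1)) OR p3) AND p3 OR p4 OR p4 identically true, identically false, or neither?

(NOT (p3 AND ((p3 OR NOT p1 OR NOT p1 AND NOT p3 AND (NOT p4 OR p4)) AND p3 OR NOT p1)) OR p3) AND p3 OR p4 OR p4
= (NOT (p3 AND ((p3 OR NOT p1 OR NOT p1 AND NOT p3) AND p3 OR NOT p1)) OR p3) AND p3 OR p4 OR p4   — complement / identity
= (NOT (p3 AND ((p3 OR NOT p1) AND p3 OR NOT p1)) OR p3) AND p3 OR p4 OR p4   — absorption
= (NOT (p3 AND (p3 OR NOT p1)) OR p3) AND p3 OR p4 OR p4   — absorption
= (NOT p3 OR p3) AND p3 OR p4 OR p4   — absorption
= p3 OR p4 OR p4   — complement / identity
= p3 OR p4   — idempotence
This depends on p3, p4, so it is not a constant.

neither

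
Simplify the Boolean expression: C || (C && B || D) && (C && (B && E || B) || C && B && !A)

C

C || (C && B || D) && (C && (B && E || B) || C && B && !A)
= C || (C && B || D) && (C && B || C && B && !A)   [absorption]
= C || (C && B || D) && C && B   [absorption]
= C || C && B   [absorption]
= C   [absorption]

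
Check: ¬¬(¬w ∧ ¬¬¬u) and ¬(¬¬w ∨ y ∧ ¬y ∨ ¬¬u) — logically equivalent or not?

E1: ¬¬(¬w ∧ ¬¬¬u)
    = ¬¬(¬w ∧ ¬u)
    = ¬w ∧ ¬u
E2: ¬(¬¬w ∨ y ∧ ¬y ∨ ¬¬u)
    = ¬(¬¬w ∨ ¬¬u)
    = ¬w ∧ ¬u
Both reduce to ¬w ∧ ¬u, so they are equivalent.

Yes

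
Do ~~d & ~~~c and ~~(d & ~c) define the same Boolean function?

Yes

E1: ~~d & ~~~c
    = d & ~~~c
    = d & ~c
E2: ~~(d & ~c)
    = d & ~c
Both reduce to d & ~c, so they are equivalent.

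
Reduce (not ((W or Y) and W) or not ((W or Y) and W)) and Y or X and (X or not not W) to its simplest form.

(not ((W or Y) and W) or not ((W or Y) and W)) and Y or X and (X or not not W)
= not ((W or Y) and W) and Y or X and (X or not not W)   [idempotence]
= not ((W or Y) and W) and Y or X and (X or W)   [double negation]
= not ((W or Y) and W) and Y or X   [absorption]
= not W and Y or X   [absorption]

not W and Y or X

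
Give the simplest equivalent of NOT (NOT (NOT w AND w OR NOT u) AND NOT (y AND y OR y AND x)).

NOT u OR y

NOT (NOT (NOT w AND w OR NOT u) AND NOT (y AND y OR y AND x))
= NOT (NOT NOT u AND NOT (y AND y OR y AND x))
= NOT u OR y AND y OR y AND x
= NOT u OR y AND (y OR x)
= NOT u OR y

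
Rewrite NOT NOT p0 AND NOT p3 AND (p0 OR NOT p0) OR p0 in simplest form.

NOT NOT p0 AND NOT p3 AND (p0 OR NOT p0) OR p0
= p0 AND NOT p3 AND (p0 OR NOT p0) OR p0   [double negation]
= p0 AND NOT p3 OR p0   [complement / identity]
= p0   [absorption]

p0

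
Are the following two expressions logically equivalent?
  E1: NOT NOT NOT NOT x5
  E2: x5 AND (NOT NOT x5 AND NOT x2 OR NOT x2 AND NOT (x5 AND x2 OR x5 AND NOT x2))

No

E1: NOT NOT NOT NOT x5
    = NOT NOT x5   (double negation)
    = x5   (double negation)
E2: x5 AND (NOT NOT x5 AND NOT x2 OR NOT x2 AND NOT (x5 AND x2 OR x5 AND NOT x2))
    = x5 AND (NOT NOT x5 AND NOT x2 OR NOT x2 AND NOT x5)   (distribution)
    = x5 AND (x5 AND NOT x2 OR NOT x2 AND NOT x5)   (double negation)
    = x5 AND NOT x2   (distribution)
These differ: at x2=1, x5=1, E1 = 1 but E2 = 0.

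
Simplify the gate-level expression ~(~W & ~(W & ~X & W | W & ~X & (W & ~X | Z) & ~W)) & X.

W & X

~(~W & ~(W & ~X & W | W & ~X & (W & ~X | Z) & ~W)) & X
= ~(~W & ~(W & ~X & W | W & ~X & ~W)) & X   [absorption]
= (W | W & ~X & W | W & ~X & ~W) & X   [De Morgan]
= (W | W & ~X) & X   [distribution]
= W & X   [absorption]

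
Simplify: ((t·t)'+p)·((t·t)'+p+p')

t'+p

((t·t)'+p)·((t·t)'+p+p')
= ((t·t)'+p)·(t'+p+p')   (idempotence)
= (t'+p)·(t'+p+p')   (idempotence)
= t'+p   (absorption)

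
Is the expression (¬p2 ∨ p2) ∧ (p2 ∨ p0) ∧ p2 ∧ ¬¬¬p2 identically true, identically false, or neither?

identically false

(¬p2 ∨ p2) ∧ (p2 ∨ p0) ∧ p2 ∧ ¬¬¬p2
= (¬p2 ∨ p2) ∧ p2 ∧ ¬¬¬p2
= p2 ∧ ¬¬¬p2
= p2 ∧ ¬p2
= False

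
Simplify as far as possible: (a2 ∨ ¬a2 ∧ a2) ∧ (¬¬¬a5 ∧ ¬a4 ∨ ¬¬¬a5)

(a2 ∨ ¬a2 ∧ a2) ∧ (¬¬¬a5 ∧ ¬a4 ∨ ¬¬¬a5)
= a2 ∧ (¬¬¬a5 ∧ ¬a4 ∨ ¬¬¬a5)
= a2 ∧ ¬¬¬a5
= a2 ∧ ¬a5

a2 ∧ ¬a5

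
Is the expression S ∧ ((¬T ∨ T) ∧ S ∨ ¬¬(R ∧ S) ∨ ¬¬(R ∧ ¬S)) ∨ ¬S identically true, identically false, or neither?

identically true

S ∧ ((¬T ∨ T) ∧ S ∨ ¬¬(R ∧ S) ∨ ¬¬(R ∧ ¬S)) ∨ ¬S
= S ∧ ((¬T ∨ T) ∧ S ∨ ¬¬(R ∧ S) ∨ R ∧ ¬S) ∨ ¬S   [double negation]
= S ∧ ((¬T ∨ T) ∧ S ∨ R ∧ S ∨ R ∧ ¬S) ∨ ¬S   [double negation]
= S ∧ (S ∨ R ∧ S ∨ R ∧ ¬S) ∨ ¬S   [complement / identity]
= S ∧ (S ∨ R) ∨ ¬S   [distribution]
= S ∨ ¬S   [absorption]
= True   [complement]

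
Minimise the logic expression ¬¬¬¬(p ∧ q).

p ∧ q

¬¬¬¬(p ∧ q)
= ¬¬(p ∧ q)   — double negation
= p ∧ q   — double negation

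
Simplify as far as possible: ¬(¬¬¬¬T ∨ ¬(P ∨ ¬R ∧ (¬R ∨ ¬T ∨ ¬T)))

¬T ∧ (P ∨ ¬R)

¬(¬¬¬¬T ∨ ¬(P ∨ ¬R ∧ (¬R ∨ ¬T ∨ ¬T)))
= ¬(¬¬¬¬T ∨ ¬(P ∨ ¬R ∧ (¬R ∨ ¬T)))   [idempotence]
= ¬(¬¬T ∨ ¬(P ∨ ¬R ∧ (¬R ∨ ¬T)))   [double negation]
= ¬(¬¬T ∨ ¬(P ∨ ¬R))   [absorption]
= ¬T ∧ (P ∨ ¬R)   [De Morgan]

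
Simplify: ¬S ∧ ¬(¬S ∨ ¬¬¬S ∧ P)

¬S ∧ ¬(¬S ∨ ¬¬¬S ∧ P)
= ¬S ∧ ¬(¬S ∨ ¬S ∧ P)   [double negation]
= ¬S ∧ ¬¬S   [absorption]
= ¬S ∧ S   [double negation]
= False   [complement]

False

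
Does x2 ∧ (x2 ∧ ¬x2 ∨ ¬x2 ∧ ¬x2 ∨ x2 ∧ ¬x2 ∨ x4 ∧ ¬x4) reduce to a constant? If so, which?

x2 ∧ (x2 ∧ ¬x2 ∨ ¬x2 ∧ ¬x2 ∨ x2 ∧ ¬x2 ∨ x4 ∧ ¬x4)
= x2 ∧ (x2 ∧ ¬x2 ∨ ¬x2 ∧ ¬x2 ∨ x4 ∧ ¬x4)
= x2 ∧ (x2 ∧ ¬x2 ∨ ¬x2 ∧ ¬x2)
= x2 ∧ ¬x2
= False

yes, False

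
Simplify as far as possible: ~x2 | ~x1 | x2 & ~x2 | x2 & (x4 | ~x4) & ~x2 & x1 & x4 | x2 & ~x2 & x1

~x2 | ~x1

~x2 | ~x1 | x2 & ~x2 | x2 & (x4 | ~x4) & ~x2 & x1 & x4 | x2 & ~x2 & x1
= ~x2 | ~x1 | x2 & ~x2 | x2 & ~x2 & x1 & x4 | x2 & ~x2 & x1   [complement / identity]
= ~x2 | ~x1 | x2 & ~x2 | x2 & ~x2 & x1   [absorption]
= ~x2 | ~x1 | x2 & ~x2   [absorption]
= ~x2 | ~x1   [complement / identity]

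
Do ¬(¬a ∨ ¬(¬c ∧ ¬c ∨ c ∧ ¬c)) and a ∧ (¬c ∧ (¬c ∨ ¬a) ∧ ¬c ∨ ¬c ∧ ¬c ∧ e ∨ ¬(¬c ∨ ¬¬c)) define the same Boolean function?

Yes

E1: ¬(¬a ∨ ¬(¬c ∧ ¬c ∨ c ∧ ¬c))
    = ¬(¬a ∨ ¬¬c)   (distribution)
    = a ∧ ¬c   (De Morgan)
E2: a ∧ (¬c ∧ (¬c ∨ ¬a) ∧ ¬c ∨ ¬c ∧ ¬c ∧ e ∨ ¬(¬c ∨ ¬¬c))
    = a ∧ (¬c ∧ ¬c ∨ ¬c ∧ ¬c ∧ e ∨ ¬(¬c ∨ ¬¬c))   (absorption)
    = a ∧ (¬c ∧ ¬c ∨ ¬(¬c ∨ ¬¬c))   (absorption)
    = a ∧ (¬c ∧ ¬c ∨ c ∧ ¬c)   (De Morgan)
    = a ∧ ¬c   (distribution)
Both reduce to a ∧ ¬c, so they are equivalent.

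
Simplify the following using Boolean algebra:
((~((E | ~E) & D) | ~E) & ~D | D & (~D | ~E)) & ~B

(~D | ~E) & ~B

((~((E | ~E) & D) | ~E) & ~D | D & (~D | ~E)) & ~B
= ((~D | ~E) & ~D | D & (~D | ~E)) & ~B
= (~D | ~E) & ~B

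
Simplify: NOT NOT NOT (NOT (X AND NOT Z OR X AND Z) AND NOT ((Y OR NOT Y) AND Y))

X OR Y

NOT NOT NOT (NOT (X AND NOT Z OR X AND Z) AND NOT ((Y OR NOT Y) AND Y))
= NOT (NOT (X AND NOT Z OR X AND Z) AND NOT ((Y OR NOT Y) AND Y))   — double negation
= NOT (NOT X AND NOT ((Y OR NOT Y) AND Y))   — distribution
= X OR (Y OR NOT Y) AND Y   — De Morgan
= X OR Y   — complement / identity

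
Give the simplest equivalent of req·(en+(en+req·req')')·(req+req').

req

req·(en+(en+req·req')')·(req+req')
= req·(en+en')·(req+req')
= req·(en+en')
= req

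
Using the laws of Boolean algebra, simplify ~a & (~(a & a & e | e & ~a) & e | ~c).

~a & ~c

~a & (~(a & a & e | e & ~a) & e | ~c)
= ~a & (~(a & e | e & ~a) & e | ~c)   [idempotence]
= ~a & (~e & e | ~c)   [distribution]
= ~a & ~c   [complement / identity]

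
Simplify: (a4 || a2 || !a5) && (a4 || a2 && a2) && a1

(a4 || a2) && a1

(a4 || a2 || !a5) && (a4 || a2 && a2) && a1
= (a4 || a2 || !a5) && (a4 || a2) && a1   (idempotence)
= (a4 || a2) && a1   (absorption)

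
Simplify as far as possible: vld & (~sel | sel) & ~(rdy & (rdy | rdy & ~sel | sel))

vld & (~sel | sel) & ~(rdy & (rdy | rdy & ~sel | sel))
= vld & (~sel | sel) & ~(rdy & (rdy | sel))   [absorption]
= vld & ~(rdy & (rdy | sel))   [complement / identity]
= vld & ~rdy   [absorption]

vld & ~rdy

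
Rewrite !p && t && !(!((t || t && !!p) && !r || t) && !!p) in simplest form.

!p && t

!p && t && !(!((t || t && !!p) && !r || t) && !!p)
= !p && t && !(!((t || t && p) && !r || t) && !!p)
= !p && t && ((t || t && p) && !r || t || !p)
= !p && t && (t && !r || t || !p)
= !p && t && (t || !p)
= !p && t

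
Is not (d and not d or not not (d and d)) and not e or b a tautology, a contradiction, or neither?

neither

not (d and not d or not not (d and d)) and not e or b
= not (d and not d or d and d) and not e or b
= not d and not e or b
This depends on b, d, e, so it is not a constant.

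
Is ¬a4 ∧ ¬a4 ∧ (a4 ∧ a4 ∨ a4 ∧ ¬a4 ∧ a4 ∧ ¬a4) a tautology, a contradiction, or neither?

contradiction

¬a4 ∧ ¬a4 ∧ (a4 ∧ a4 ∨ a4 ∧ ¬a4 ∧ a4 ∧ ¬a4)
= ¬a4 ∧ ¬a4 ∧ (a4 ∧ a4 ∨ a4 ∧ ¬a4)   — idempotence
= ¬a4 ∧ ¬a4 ∧ a4   — distribution
= ¬a4 ∧ a4   — idempotence
= False   — complement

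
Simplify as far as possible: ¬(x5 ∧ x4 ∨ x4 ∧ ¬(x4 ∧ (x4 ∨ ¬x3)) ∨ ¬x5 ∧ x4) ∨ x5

¬x4 ∨ x5

¬(x5 ∧ x4 ∨ x4 ∧ ¬(x4 ∧ (x4 ∨ ¬x3)) ∨ ¬x5 ∧ x4) ∨ x5
= ¬(x5 ∧ x4 ∨ x4 ∧ ¬x4 ∨ ¬x5 ∧ x4) ∨ x5
= ¬(x5 ∧ x4 ∨ ¬x5 ∧ x4) ∨ x5
= ¬x4 ∨ x5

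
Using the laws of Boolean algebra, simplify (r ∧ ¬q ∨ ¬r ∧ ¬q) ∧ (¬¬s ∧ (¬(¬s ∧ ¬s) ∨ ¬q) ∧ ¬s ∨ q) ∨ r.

(r ∧ ¬q ∨ ¬r ∧ ¬q) ∧ (¬¬s ∧ (¬(¬s ∧ ¬s) ∨ ¬q) ∧ ¬s ∨ q) ∨ r
= ¬q ∧ (¬¬s ∧ (¬(¬s ∧ ¬s) ∨ ¬q) ∧ ¬s ∨ q) ∨ r
= ¬q ∧ (¬¬s ∧ (¬¬s ∨ ¬q) ∧ ¬s ∨ q) ∨ r
= ¬q ∧ (¬¬s ∧ ¬s ∨ q) ∨ r
= ¬q ∧ (s ∧ ¬s ∨ q) ∨ r
= ¬q ∧ q ∨ r
= r

r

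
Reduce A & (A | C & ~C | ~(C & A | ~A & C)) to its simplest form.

A & (A | C & ~C | ~(C & A | ~A & C))
= A & (A | ~(C & A | ~A & C))
= A & (A | ~C)
= A

A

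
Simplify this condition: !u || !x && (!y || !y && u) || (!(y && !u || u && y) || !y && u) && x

!u || !y

!u || !x && (!y || !y && u) || (!(y && !u || u && y) || !y && u) && x
= !u || !x && (!y || !y && u) || (!y || !y && u) && x   — distribution
= !u || !y || !y && u   — distribution
= !u || !y   — absorption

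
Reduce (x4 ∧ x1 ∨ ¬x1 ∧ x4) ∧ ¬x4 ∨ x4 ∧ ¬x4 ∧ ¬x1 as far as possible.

(x4 ∧ x1 ∨ ¬x1 ∧ x4) ∧ ¬x4 ∨ x4 ∧ ¬x4 ∧ ¬x1
= x4 ∧ ¬x4 ∨ x4 ∧ ¬x4 ∧ ¬x1   (distribution)
= x4 ∧ ¬x4   (absorption)
= False   (complement)

False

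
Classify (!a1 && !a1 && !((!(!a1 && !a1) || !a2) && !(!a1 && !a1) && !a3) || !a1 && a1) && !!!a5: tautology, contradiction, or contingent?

(!a1 && !a1 && !((!(!a1 && !a1) || !a2) && !(!a1 && !a1) && !a3) || !a1 && a1) && !!!a5
= (!a1 && !a1 && !(!(!a1 && !a1) && !a3) || !a1 && a1) && !!!a5
= (!a1 && !a1 && (!a1 && !a1 || a3) || !a1 && a1) && !!!a5
= (!a1 && !a1 || !a1 && a1) && !!!a5
= !a1 && !!!a5
= !a1 && !a5
This depends on a1, a5, so it is not a constant.

contingent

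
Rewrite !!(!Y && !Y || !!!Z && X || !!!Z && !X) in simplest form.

!!(!Y && !Y || !!!Z && X || !!!Z && !X)
= !Y && !Y || !!!Z && X || !!!Z && !X   [double negation]
= !Y && !Y || !!!Z   [distribution]
= !Y || !!!Z   [idempotence]
= !Y || !Z   [double negation]

!Y || !Z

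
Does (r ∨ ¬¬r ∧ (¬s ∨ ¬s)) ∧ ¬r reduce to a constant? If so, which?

yes, False

(r ∨ ¬¬r ∧ (¬s ∨ ¬s)) ∧ ¬r
= (r ∨ r ∧ (¬s ∨ ¬s)) ∧ ¬r   — double negation
= (r ∨ r ∧ ¬s) ∧ ¬r   — idempotence
= r ∧ ¬r   — absorption
= False   — complement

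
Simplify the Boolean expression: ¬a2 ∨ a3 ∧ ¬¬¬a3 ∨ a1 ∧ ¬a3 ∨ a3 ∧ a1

¬a2 ∨ a3 ∧ ¬¬¬a3 ∨ a1 ∧ ¬a3 ∨ a3 ∧ a1
= ¬a2 ∨ a3 ∧ ¬a3 ∨ a1 ∧ ¬a3 ∨ a3 ∧ a1   [double negation]
= ¬a2 ∨ a3 ∧ ¬a3 ∨ a1   [distribution]
= ¬a2 ∨ a1   [complement / identity]

¬a2 ∨ a1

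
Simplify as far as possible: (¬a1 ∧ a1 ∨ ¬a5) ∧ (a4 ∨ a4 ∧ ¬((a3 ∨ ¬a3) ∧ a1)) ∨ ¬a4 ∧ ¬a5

¬a5

(¬a1 ∧ a1 ∨ ¬a5) ∧ (a4 ∨ a4 ∧ ¬((a3 ∨ ¬a3) ∧ a1)) ∨ ¬a4 ∧ ¬a5
= (¬a1 ∧ a1 ∨ ¬a5) ∧ (a4 ∨ a4 ∧ ¬a1) ∨ ¬a4 ∧ ¬a5   — complement / identity
= ¬a5 ∧ (a4 ∨ a4 ∧ ¬a1) ∨ ¬a4 ∧ ¬a5   — complement / identity
= ¬a5 ∧ a4 ∨ ¬a4 ∧ ¬a5   — absorption
= ¬a5   — distribution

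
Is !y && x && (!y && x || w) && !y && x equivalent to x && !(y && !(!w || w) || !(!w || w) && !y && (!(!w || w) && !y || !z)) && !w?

No

E1: !y && x && (!y && x || w) && !y && x
    = !y && x && !y && x   (absorption)
    = !y && x   (idempotence)
E2: x && !(y && !(!w || w) || !(!w || w) && !y && (!(!w || w) && !y || !z)) && !w
    = x && !(y && !(!w || w) || !(!w || w) && !y) && !w   (absorption)
    = x && !!(!w || w) && !w   (distribution)
    = x && (!w || w) && !w   (double negation)
    = x && !w   (complement / identity)
These differ: at w=1, x=1, y=0, z=0, E1 = 1 but E2 = 0.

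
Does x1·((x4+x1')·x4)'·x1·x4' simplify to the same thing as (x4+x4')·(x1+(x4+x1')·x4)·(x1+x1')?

E1: x1·((x4+x1')·x4)'·x1·x4'
    = x1·x4'·x1·x4'   — absorption
    = x1·x4'   — idempotence
E2: (x4+x4')·(x1+(x4+x1')·x4)·(x1+x1')
    = (x4+x4')·(x1+x4)·(x1+x1')   — absorption
    = (x4+x4')·(x1+x4)   — complement / identity
    = x1+x4   — complement / identity
These differ: at x1=0, x4=1, E1 = 0 but E2 = 1.

No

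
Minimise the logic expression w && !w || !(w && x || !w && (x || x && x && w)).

w && !w || !(w && x || !w && (x || x && x && w))
= w && !w || !(w && x || !w && (x || x && w))   — idempotence
= !(w && x || !w && (x || x && w))   — complement / identity
= !(w && x || !w && x)   — absorption
= !x   — distribution

!x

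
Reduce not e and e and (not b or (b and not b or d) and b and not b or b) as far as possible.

not e and e and (not b or (b and not b or d) and b and not b or b)
= not e and e and (not b or b and not b or b)   [absorption]
= not e and e and (not b or b)   [complement / identity]
= not e and e   [complement / identity]
= False   [complement]

False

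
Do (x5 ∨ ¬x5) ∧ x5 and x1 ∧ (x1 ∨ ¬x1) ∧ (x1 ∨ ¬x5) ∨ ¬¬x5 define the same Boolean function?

E1: (x5 ∨ ¬x5) ∧ x5
    = x5
E2: x1 ∧ (x1 ∨ ¬x1) ∧ (x1 ∨ ¬x5) ∨ ¬¬x5
    = x1 ∧ (x1 ∨ ¬x5) ∨ ¬¬x5
    = x1 ∨ ¬¬x5
    = x1 ∨ x5
These differ: at x1=1, x5=0, E1 = 0 but E2 = 1.

No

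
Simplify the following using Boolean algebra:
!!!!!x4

!x4

!!!!!x4
= !!!x4   (double negation)
= !x4   (double negation)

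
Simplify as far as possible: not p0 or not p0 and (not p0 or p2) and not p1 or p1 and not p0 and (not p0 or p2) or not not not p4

not p0 or not p0 and (not p0 or p2) and not p1 or p1 and not p0 and (not p0 or p2) or not not not p4
= not p0 or not p0 and (not p0 or p2) or not not not p4
= not p0 or not p0 or not not not p4
= not p0 or not p0 or not p4
= not p0 or not p4

not p0 or not p4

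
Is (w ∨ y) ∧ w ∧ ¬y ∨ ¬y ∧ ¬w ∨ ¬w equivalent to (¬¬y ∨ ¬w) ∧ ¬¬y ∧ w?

No

E1: (w ∨ y) ∧ w ∧ ¬y ∨ ¬y ∧ ¬w ∨ ¬w
    = w ∧ ¬y ∨ ¬y ∧ ¬w ∨ ¬w   — absorption
    = ¬y ∨ ¬w   — distribution
E2: (¬¬y ∨ ¬w) ∧ ¬¬y ∧ w
    = ¬¬y ∧ w   — absorption
    = y ∧ w   — double negation
These differ: at w=0, y=0, E1 = 1 but E2 = 0.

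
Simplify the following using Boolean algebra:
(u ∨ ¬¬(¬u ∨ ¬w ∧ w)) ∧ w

(u ∨ ¬¬(¬u ∨ ¬w ∧ w)) ∧ w
= (u ∨ ¬u ∨ ¬w ∧ w) ∧ w   [double negation]
= (u ∨ ¬u) ∧ w   [complement / identity]
= w   [complement / identity]

w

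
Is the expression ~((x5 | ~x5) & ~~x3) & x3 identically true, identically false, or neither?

identically false

~((x5 | ~x5) & ~~x3) & x3
= ~~~x3 & x3   (complement / identity)
= ~x3 & x3   (double negation)
= 0   (complement)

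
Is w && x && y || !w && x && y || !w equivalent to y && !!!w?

No

E1: w && x && y || !w && x && y || !w
    = x && y || !w   [distribution]
E2: y && !!!w
    = y && !w   [double negation]
These differ: at w=0, x=1, y=0, E1 = 1 but E2 = 0.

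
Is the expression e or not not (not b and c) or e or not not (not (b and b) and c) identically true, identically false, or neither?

neither

e or not not (not b and c) or e or not not (not (b and b) and c)
= e or not not (not b and c) or e or not not (not b and c)   (idempotence)
= e or not not (not b and c)   (idempotence)
= e or not b and c   (double negation)
This depends on b, c, e, so it is not a constant.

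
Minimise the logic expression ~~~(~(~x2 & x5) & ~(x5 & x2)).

~~~(~(~x2 & x5) & ~(x5 & x2))
= ~~(~x2 & x5 | x5 & x2)   (De Morgan)
= ~~x5   (distribution)
= x5   (double negation)

x5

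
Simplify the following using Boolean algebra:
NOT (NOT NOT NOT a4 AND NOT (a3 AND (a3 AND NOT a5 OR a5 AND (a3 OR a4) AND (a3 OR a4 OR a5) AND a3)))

NOT (NOT NOT NOT a4 AND NOT (a3 AND (a3 AND NOT a5 OR a5 AND (a3 OR a4) AND (a3 OR a4 OR a5) AND a3)))
= NOT NOT a4 OR a3 AND (a3 AND NOT a5 OR a5 AND (a3 OR a4) AND (a3 OR a4 OR a5) AND a3)
= NOT NOT a4 OR a3 AND (a3 AND NOT a5 OR a5 AND (a3 OR a4) AND a3)
= NOT NOT a4 OR a3 AND (a3 AND NOT a5 OR a5 AND a3)
= NOT NOT a4 OR a3 AND a3
= NOT NOT a4 OR a3
= a4 OR a3

a4 OR a3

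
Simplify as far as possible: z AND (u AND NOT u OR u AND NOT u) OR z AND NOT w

z AND (u AND NOT u OR u AND NOT u) OR z AND NOT w
= (u AND NOT u OR u AND NOT u OR NOT w) AND z
= (u AND NOT u OR NOT w) AND z
= NOT w AND z

NOT w AND z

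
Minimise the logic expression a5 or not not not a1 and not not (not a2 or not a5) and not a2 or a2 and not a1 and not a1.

a5 or not a1

a5 or not not not a1 and not not (not a2 or not a5) and not a2 or a2 and not a1 and not a1
= a5 or not a1 and not not (not a2 or not a5) and not a2 or a2 and not a1 and not a1   [double negation]
= a5 or not a1 and (not a2 or not a5) and not a2 or a2 and not a1 and not a1   [double negation]
= a5 or not a1 and not a2 or a2 and not a1 and not a1   [absorption]
= a5 or not a1 and not a2 or a2 and not a1   [idempotence]
= a5 or not a1   [distribution]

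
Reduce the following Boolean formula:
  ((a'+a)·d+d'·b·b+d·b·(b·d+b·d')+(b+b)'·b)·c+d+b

((a'+a)·d+d'·b·b+d·b·(b·d+b·d')+(b+b)'·b)·c+d+b
= ((a'+a)·d+d'·b·b+d·b·b+(b+b)'·b)·c+d+b   — distribution
= (d+d'·b·b+d·b·b+(b+b)'·b)·c+d+b   — complement / identity
= (d+d'·b·b+d·b·b+b'·b)·c+d+b   — idempotence
= (d+b·b+b'·b)·c+d+b   — distribution
= (d+b)·c+d+b   — distribution
= d+b   — absorption

d+b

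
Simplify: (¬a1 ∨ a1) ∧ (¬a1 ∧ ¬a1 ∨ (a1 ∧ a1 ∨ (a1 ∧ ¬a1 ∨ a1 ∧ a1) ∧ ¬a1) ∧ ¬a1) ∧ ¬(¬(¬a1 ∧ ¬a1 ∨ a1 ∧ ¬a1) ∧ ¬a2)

¬a1

(¬a1 ∨ a1) ∧ (¬a1 ∧ ¬a1 ∨ (a1 ∧ a1 ∨ (a1 ∧ ¬a1 ∨ a1 ∧ a1) ∧ ¬a1) ∧ ¬a1) ∧ ¬(¬(¬a1 ∧ ¬a1 ∨ a1 ∧ ¬a1) ∧ ¬a2)
= (¬a1 ∧ ¬a1 ∨ (a1 ∧ a1 ∨ (a1 ∧ ¬a1 ∨ a1 ∧ a1) ∧ ¬a1) ∧ ¬a1) ∧ ¬(¬(¬a1 ∧ ¬a1 ∨ a1 ∧ ¬a1) ∧ ¬a2)   (complement / identity)
= (¬a1 ∧ ¬a1 ∨ (a1 ∧ a1 ∨ a1 ∧ ¬a1) ∧ ¬a1) ∧ ¬(¬(¬a1 ∧ ¬a1 ∨ a1 ∧ ¬a1) ∧ ¬a2)   (distribution)
= (¬a1 ∧ ¬a1 ∨ a1 ∧ ¬a1) ∧ ¬(¬(¬a1 ∧ ¬a1 ∨ a1 ∧ ¬a1) ∧ ¬a2)   (distribution)
= (¬a1 ∧ ¬a1 ∨ a1 ∧ ¬a1) ∧ (¬a1 ∧ ¬a1 ∨ a1 ∧ ¬a1 ∨ a2)   (De Morgan)
= ¬a1 ∧ ¬a1 ∨ a1 ∧ ¬a1   (absorption)
= ¬a1   (distribution)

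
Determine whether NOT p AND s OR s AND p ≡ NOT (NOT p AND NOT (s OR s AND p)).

E1: NOT p AND s OR s AND p
    = s   (distribution)
E2: NOT (NOT p AND NOT (s OR s AND p))
    = p OR s OR s AND p   (De Morgan)
    = p OR s   (absorption)
These differ: at p=1, s=0, E1 = 0 but E2 = 1.

No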